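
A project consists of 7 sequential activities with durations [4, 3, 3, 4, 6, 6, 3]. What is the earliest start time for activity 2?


Activity 2 starts after activities 1 through 1 complete.
Predecessor durations: [4]
ES = 4 = 4

4


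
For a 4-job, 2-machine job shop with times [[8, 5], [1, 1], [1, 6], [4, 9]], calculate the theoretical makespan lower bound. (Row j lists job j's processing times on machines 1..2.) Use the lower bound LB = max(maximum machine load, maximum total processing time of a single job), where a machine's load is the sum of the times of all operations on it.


Machine loads:
  Machine 1: 8 + 1 + 1 + 4 = 14
  Machine 2: 5 + 1 + 6 + 9 = 21
Max machine load = 21
Job totals:
  Job 1: 13
  Job 2: 2
  Job 3: 7
  Job 4: 13
Max job total = 13
Lower bound = max(21, 13) = 21

21


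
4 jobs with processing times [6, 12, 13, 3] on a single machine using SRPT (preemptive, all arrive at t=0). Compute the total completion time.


Since all jobs arrive at t=0, SRPT equals SPT ordering.
SPT order: [3, 6, 12, 13]
Completion times:
  Job 1: p=3, C=3
  Job 2: p=6, C=9
  Job 3: p=12, C=21
  Job 4: p=13, C=34
Total completion time = 3 + 9 + 21 + 34 = 67

67


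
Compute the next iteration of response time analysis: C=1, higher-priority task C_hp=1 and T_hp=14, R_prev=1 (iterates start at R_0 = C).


R_next = C + ceil(R_prev / T_hp) * C_hp
ceil(1 / 14) = ceil(0.0714) = 1
Interference = 1 * 1 = 1
R_next = 1 + 1 = 2

2


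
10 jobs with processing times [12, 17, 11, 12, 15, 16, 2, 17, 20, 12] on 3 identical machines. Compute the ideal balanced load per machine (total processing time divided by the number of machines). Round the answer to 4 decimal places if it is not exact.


Total processing time = 12 + 17 + 11 + 12 + 15 + 16 + 2 + 17 + 20 + 12 = 134
Number of machines = 3
Ideal balanced load = 134 / 3 = 44.6667

44.6667


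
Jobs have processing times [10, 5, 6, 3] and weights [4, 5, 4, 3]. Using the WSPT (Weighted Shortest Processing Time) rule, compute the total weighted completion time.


Compute p/w ratios and sort ascending (WSPT): [(5, 5), (3, 3), (6, 4), (10, 4)]
Compute weighted completion times:
  Job (p=5,w=5): C=5, w*C=5*5=25
  Job (p=3,w=3): C=8, w*C=3*8=24
  Job (p=6,w=4): C=14, w*C=4*14=56
  Job (p=10,w=4): C=24, w*C=4*24=96
Total weighted completion time = 201

201


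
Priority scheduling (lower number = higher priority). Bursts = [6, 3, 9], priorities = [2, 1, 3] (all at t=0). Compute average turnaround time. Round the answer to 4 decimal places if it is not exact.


Sort by priority (ascending = highest first):
Order: [(1, 3), (2, 6), (3, 9)]
Completion times:
  Priority 1, burst=3, C=3
  Priority 2, burst=6, C=9
  Priority 3, burst=9, C=18
Average turnaround = 30/3 = 10.0

10.0


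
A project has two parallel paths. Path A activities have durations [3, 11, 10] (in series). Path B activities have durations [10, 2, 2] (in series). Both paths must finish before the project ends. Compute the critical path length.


Path A total = 3 + 11 + 10 = 24
Path B total = 10 + 2 + 2 = 14
Critical path = longest path = max(24, 14) = 24

24


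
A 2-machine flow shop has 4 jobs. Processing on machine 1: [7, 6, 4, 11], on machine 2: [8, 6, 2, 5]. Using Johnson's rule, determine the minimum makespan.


Apply Johnson's rule:
  Group 1 (a <= b): [(2, 6, 6), (1, 7, 8)]
  Group 2 (a > b): [(4, 11, 5), (3, 4, 2)]
Optimal job order: [2, 1, 4, 3]
Schedule:
  Job 2: M1 done at 6, M2 done at 12
  Job 1: M1 done at 13, M2 done at 21
  Job 4: M1 done at 24, M2 done at 29
  Job 3: M1 done at 28, M2 done at 31
Makespan = 31

31


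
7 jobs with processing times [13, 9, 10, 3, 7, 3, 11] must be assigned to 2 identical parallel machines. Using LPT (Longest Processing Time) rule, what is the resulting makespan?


Sort jobs in decreasing order (LPT): [13, 11, 10, 9, 7, 3, 3]
Assign each job to the least loaded machine:
  Machine 1: jobs [13, 9, 3, 3], load = 28
  Machine 2: jobs [11, 10, 7], load = 28
Makespan = max load = 28

28


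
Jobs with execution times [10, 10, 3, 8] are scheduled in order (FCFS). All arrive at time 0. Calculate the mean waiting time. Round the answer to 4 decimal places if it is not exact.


FCFS order (as given): [10, 10, 3, 8]
Waiting times:
  Job 1: wait = 0
  Job 2: wait = 10
  Job 3: wait = 20
  Job 4: wait = 23
Sum of waiting times = 53
Average waiting time = 53/4 = 13.25

13.25


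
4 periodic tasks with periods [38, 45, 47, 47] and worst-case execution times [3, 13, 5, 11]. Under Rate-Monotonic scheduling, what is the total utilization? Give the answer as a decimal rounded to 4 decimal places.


Compute individual utilizations (exact fractions):
  Task 1: C/T = 3/38 (approx. 0.0789)
  Task 2: C/T = 13/45 (approx. 0.2889)
  Task 3: C/T = 5/47 (approx. 0.1064)
  Task 4: C/T = 11/47 (approx. 0.234)
Total utilization U = 3/38 + 13/45 + 5/47 + 11/47 = 56923/80370
Rounded to 4 decimal places: U = 0.7083
RM (Liu & Layland) bound for 4 tasks = 0.756828; compare with U = 56923/80370 (approx. 0.708262)
U <= bound, so schedulable by RM sufficient condition.

0.7083


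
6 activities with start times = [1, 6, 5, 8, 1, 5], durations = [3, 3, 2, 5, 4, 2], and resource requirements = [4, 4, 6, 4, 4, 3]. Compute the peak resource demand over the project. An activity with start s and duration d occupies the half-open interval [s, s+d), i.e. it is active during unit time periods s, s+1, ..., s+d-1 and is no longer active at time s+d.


Each activity i is active on [start_i, start_i + duration_i).
Compute total resource usage per time slot:
  t=0: active resources = [], total = 0
  t=1: active resources = [4, 4], total = 8
  t=2: active resources = [4, 4], total = 8
  t=3: active resources = [4, 4], total = 8
  t=4: active resources = [4], total = 4
  t=5: active resources = [6, 3], total = 9
  t=6: active resources = [4, 6, 3], total = 13
  t=7: active resources = [4], total = 4
  t=8: active resources = [4, 4], total = 8
  t=9: active resources = [4], total = 4
  t=10: active resources = [4], total = 4
  t=11: active resources = [4], total = 4
  t=12: active resources = [4], total = 4
Peak resource demand = 13

13


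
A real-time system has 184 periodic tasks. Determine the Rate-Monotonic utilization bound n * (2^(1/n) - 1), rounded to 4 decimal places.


Compute 2^(1/184) = 1.0037742087
Subtract 1: 1.0037742087 - 1 = 0.0037742087
Multiply by n: 184 * 0.0037742087 = 0.6944544008
Round to 4 dp: 0.6945

0.6945


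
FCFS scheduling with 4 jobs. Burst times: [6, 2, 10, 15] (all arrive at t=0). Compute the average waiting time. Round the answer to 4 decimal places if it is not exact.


FCFS order (as given): [6, 2, 10, 15]
Waiting times:
  Job 1: wait = 0
  Job 2: wait = 6
  Job 3: wait = 8
  Job 4: wait = 18
Sum of waiting times = 32
Average waiting time = 32/4 = 8.0

8.0


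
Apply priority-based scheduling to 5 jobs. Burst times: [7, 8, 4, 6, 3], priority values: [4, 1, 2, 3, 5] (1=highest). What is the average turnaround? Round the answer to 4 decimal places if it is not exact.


Sort by priority (ascending = highest first):
Order: [(1, 8), (2, 4), (3, 6), (4, 7), (5, 3)]
Completion times:
  Priority 1, burst=8, C=8
  Priority 2, burst=4, C=12
  Priority 3, burst=6, C=18
  Priority 4, burst=7, C=25
  Priority 5, burst=3, C=28
Average turnaround = 91/5 = 18.2

18.2


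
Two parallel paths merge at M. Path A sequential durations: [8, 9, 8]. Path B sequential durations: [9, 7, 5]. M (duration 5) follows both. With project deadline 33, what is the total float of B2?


Forward pass: ES(B2) = sum of predecessors on chain B = 9
EF = ES + duration = 9 + 7 = 16
Backward pass: LF(M) = deadline = 33; LS(M) = 33 - 5 = 28
LF(B2) = LS(M) - sum(successors on chain B) = 28 - 5 = 23
LS = LF - duration = 23 - 7 = 16
Total float = LS - ES = 16 - 9 = 7

7


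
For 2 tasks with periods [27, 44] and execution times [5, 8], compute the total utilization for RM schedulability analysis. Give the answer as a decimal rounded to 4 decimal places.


Compute individual utilizations (exact fractions):
  Task 1: C/T = 5/27 (approx. 0.1852)
  Task 2: C/T = 8/44 = 2/11 (approx. 0.1818)
Total utilization U = 5/27 + 2/11 = 109/297
Rounded to 4 decimal places: U = 0.3670
RM (Liu & Layland) bound for 2 tasks = 0.828427; compare with U = 109/297 (approx. 0.367003)
U <= bound, so schedulable by RM sufficient condition.

0.3670


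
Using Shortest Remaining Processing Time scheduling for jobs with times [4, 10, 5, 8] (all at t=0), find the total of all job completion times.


Since all jobs arrive at t=0, SRPT equals SPT ordering.
SPT order: [4, 5, 8, 10]
Completion times:
  Job 1: p=4, C=4
  Job 2: p=5, C=9
  Job 3: p=8, C=17
  Job 4: p=10, C=27
Total completion time = 4 + 9 + 17 + 27 = 57

57


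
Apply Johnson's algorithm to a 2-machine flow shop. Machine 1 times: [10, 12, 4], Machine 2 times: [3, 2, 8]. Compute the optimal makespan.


Apply Johnson's rule:
  Group 1 (a <= b): [(3, 4, 8)]
  Group 2 (a > b): [(1, 10, 3), (2, 12, 2)]
Optimal job order: [3, 1, 2]
Schedule:
  Job 3: M1 done at 4, M2 done at 12
  Job 1: M1 done at 14, M2 done at 17
  Job 2: M1 done at 26, M2 done at 28
Makespan = 28

28


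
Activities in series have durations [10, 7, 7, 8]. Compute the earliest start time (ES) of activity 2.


Activity 2 starts after activities 1 through 1 complete.
Predecessor durations: [10]
ES = 10 = 10

10


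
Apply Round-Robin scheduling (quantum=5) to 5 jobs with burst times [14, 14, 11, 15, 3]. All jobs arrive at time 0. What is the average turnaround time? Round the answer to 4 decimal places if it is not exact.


Time quantum = 5
Execution trace:
  J1 runs 5 units, time = 5
  J2 runs 5 units, time = 10
  J3 runs 5 units, time = 15
  J4 runs 5 units, time = 20
  J5 runs 3 units, time = 23
  J1 runs 5 units, time = 28
  J2 runs 5 units, time = 33
  J3 runs 5 units, time = 38
  J4 runs 5 units, time = 43
  J1 runs 4 units, time = 47
  J2 runs 4 units, time = 51
  J3 runs 1 units, time = 52
  J4 runs 5 units, time = 57
Finish times: [47, 51, 52, 57, 23]
Average turnaround = 230/5 = 46.0

46.0


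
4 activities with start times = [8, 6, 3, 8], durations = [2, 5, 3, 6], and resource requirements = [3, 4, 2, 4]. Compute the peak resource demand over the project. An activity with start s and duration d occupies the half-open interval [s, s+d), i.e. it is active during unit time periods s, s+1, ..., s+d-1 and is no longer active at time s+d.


Each activity i is active on [start_i, start_i + duration_i).
Compute total resource usage per time slot:
  t=0: active resources = [], total = 0
  t=1: active resources = [], total = 0
  t=2: active resources = [], total = 0
  t=3: active resources = [2], total = 2
  t=4: active resources = [2], total = 2
  t=5: active resources = [2], total = 2
  t=6: active resources = [4], total = 4
  t=7: active resources = [4], total = 4
  t=8: active resources = [3, 4, 4], total = 11
  t=9: active resources = [3, 4, 4], total = 11
  t=10: active resources = [4, 4], total = 8
  t=11: active resources = [4], total = 4
  t=12: active resources = [4], total = 4
  t=13: active resources = [4], total = 4
Peak resource demand = 11

11


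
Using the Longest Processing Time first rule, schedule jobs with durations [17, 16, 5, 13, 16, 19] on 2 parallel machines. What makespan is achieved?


Sort jobs in decreasing order (LPT): [19, 17, 16, 16, 13, 5]
Assign each job to the least loaded machine:
  Machine 1: jobs [19, 16, 5], load = 40
  Machine 2: jobs [17, 16, 13], load = 46
Makespan = max load = 46

46


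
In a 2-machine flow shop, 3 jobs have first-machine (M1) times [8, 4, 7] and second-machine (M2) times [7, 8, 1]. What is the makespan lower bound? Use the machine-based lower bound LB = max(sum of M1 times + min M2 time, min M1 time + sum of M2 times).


LB1 = sum(M1 times) + min(M2 times) = 19 + 1 = 20
LB2 = min(M1 times) + sum(M2 times) = 4 + 16 = 20
Lower bound = max(LB1, LB2) = max(20, 20) = 20

20


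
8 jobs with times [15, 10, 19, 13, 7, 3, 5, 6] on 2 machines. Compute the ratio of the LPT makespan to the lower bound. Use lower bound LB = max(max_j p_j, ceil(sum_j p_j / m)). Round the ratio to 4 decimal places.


LPT order: [19, 15, 13, 10, 7, 6, 5, 3]
Machine loads after assignment: [40, 38]
LPT makespan = 40
Lower bound = max(max_job, ceil(total/2)) = max(19, 39) = 39
Ratio = 40 / 39 = 1.0256

1.0256


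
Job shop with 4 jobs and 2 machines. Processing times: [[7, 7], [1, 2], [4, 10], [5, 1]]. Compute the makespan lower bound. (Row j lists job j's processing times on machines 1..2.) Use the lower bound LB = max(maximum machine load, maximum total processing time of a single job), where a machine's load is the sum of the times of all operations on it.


Machine loads:
  Machine 1: 7 + 1 + 4 + 5 = 17
  Machine 2: 7 + 2 + 10 + 1 = 20
Max machine load = 20
Job totals:
  Job 1: 14
  Job 2: 3
  Job 3: 14
  Job 4: 6
Max job total = 14
Lower bound = max(20, 14) = 20

20


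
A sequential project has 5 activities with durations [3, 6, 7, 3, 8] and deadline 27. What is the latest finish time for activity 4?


LF(activity 4) = deadline - sum of successor durations
Successors: activities 5 through 5 with durations [8]
Sum of successor durations = 8
LF = 27 - 8 = 19

19


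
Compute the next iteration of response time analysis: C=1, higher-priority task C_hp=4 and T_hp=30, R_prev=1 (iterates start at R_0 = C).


R_next = C + ceil(R_prev / T_hp) * C_hp
ceil(1 / 30) = ceil(0.0333) = 1
Interference = 1 * 4 = 4
R_next = 1 + 4 = 5

5


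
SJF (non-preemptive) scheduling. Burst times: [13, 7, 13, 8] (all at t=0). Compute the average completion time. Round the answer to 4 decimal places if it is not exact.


SJF order (ascending): [7, 8, 13, 13]
Completion times:
  Job 1: burst=7, C=7
  Job 2: burst=8, C=15
  Job 3: burst=13, C=28
  Job 4: burst=13, C=41
Average completion = 91/4 = 22.75

22.75


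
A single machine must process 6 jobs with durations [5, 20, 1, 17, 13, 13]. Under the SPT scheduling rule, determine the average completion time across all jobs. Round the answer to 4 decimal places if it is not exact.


Sort jobs by processing time (SPT order): [1, 5, 13, 13, 17, 20]
Compute completion times sequentially:
  Job 1: processing = 1, completes at 1
  Job 2: processing = 5, completes at 6
  Job 3: processing = 13, completes at 19
  Job 4: processing = 13, completes at 32
  Job 5: processing = 17, completes at 49
  Job 6: processing = 20, completes at 69
Sum of completion times = 176
Average completion time = 176/6 = 29.3333

29.3333


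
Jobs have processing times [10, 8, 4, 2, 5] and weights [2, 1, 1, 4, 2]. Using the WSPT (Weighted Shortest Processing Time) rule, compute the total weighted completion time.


Compute p/w ratios and sort ascending (WSPT): [(2, 4), (5, 2), (4, 1), (10, 2), (8, 1)]
Compute weighted completion times:
  Job (p=2,w=4): C=2, w*C=4*2=8
  Job (p=5,w=2): C=7, w*C=2*7=14
  Job (p=4,w=1): C=11, w*C=1*11=11
  Job (p=10,w=2): C=21, w*C=2*21=42
  Job (p=8,w=1): C=29, w*C=1*29=29
Total weighted completion time = 104

104


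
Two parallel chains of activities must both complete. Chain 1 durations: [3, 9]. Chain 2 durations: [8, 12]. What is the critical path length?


Path A total = 3 + 9 = 12
Path B total = 8 + 12 = 20
Critical path = longest path = max(12, 20) = 20

20


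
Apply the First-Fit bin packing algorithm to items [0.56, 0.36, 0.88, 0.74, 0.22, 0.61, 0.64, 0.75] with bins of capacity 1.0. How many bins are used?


Place items sequentially using First-Fit:
  Item 0.56 -> new Bin 1
  Item 0.36 -> Bin 1 (now 0.92)
  Item 0.88 -> new Bin 2
  Item 0.74 -> new Bin 3
  Item 0.22 -> Bin 3 (now 0.96)
  Item 0.61 -> new Bin 4
  Item 0.64 -> new Bin 5
  Item 0.75 -> new Bin 6
Total bins used = 6

6


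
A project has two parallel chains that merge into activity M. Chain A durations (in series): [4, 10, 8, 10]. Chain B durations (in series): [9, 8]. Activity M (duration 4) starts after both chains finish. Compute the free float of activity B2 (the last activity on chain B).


ES(B2) = sum of predecessors on chain B = 9
EF(B2) = ES + duration = 9 + 8 = 17
Successor of B2 is M. ES(M) = max(sum(A), sum(B)) = max(32, 17) = 32
Free float = ES(successor) - EF(current) = 32 - 17 = 15

15


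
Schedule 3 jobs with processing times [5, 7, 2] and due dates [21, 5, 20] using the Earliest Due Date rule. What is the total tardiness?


Sort by due date (EDD order): [(7, 5), (2, 20), (5, 21)]
Compute completion times and tardiness:
  Job 1: p=7, d=5, C=7, tardiness=max(0,7-5)=2
  Job 2: p=2, d=20, C=9, tardiness=max(0,9-20)=0
  Job 3: p=5, d=21, C=14, tardiness=max(0,14-21)=0
Total tardiness = 2

2


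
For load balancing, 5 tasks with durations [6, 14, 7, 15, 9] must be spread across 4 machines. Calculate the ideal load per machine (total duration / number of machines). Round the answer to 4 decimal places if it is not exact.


Total processing time = 6 + 14 + 7 + 15 + 9 = 51
Number of machines = 4
Ideal balanced load = 51 / 4 = 12.75

12.75


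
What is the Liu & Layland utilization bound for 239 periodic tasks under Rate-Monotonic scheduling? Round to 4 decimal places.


Compute 2^(1/239) = 1.0029044070
Subtract 1: 1.0029044070 - 1 = 0.0029044070
Multiply by n: 239 * 0.0029044070 = 0.6941532730
Round to 4 dp: 0.6942

0.6942


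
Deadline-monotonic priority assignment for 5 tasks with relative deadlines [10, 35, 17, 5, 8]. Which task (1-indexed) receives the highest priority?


Sort tasks by relative deadline (ascending):
  Task 4: deadline = 5
  Task 5: deadline = 8
  Task 1: deadline = 10
  Task 3: deadline = 17
  Task 2: deadline = 35
Priority order (highest first): [4, 5, 1, 3, 2]
Highest priority task = 4

4


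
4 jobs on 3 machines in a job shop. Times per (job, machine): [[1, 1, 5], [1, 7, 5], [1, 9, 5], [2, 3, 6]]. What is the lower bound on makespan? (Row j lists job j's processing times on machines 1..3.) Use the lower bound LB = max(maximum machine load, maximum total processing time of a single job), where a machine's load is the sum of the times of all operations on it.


Machine loads:
  Machine 1: 1 + 1 + 1 + 2 = 5
  Machine 2: 1 + 7 + 9 + 3 = 20
  Machine 3: 5 + 5 + 5 + 6 = 21
Max machine load = 21
Job totals:
  Job 1: 7
  Job 2: 13
  Job 3: 15
  Job 4: 11
Max job total = 15
Lower bound = max(21, 15) = 21

21


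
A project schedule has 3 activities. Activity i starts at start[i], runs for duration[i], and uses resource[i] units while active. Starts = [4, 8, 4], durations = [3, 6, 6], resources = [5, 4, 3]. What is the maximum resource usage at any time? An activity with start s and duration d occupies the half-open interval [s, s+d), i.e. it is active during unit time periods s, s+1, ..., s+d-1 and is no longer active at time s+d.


Each activity i is active on [start_i, start_i + duration_i).
Compute total resource usage per time slot:
  t=0: active resources = [], total = 0
  t=1: active resources = [], total = 0
  t=2: active resources = [], total = 0
  t=3: active resources = [], total = 0
  t=4: active resources = [5, 3], total = 8
  t=5: active resources = [5, 3], total = 8
  t=6: active resources = [5, 3], total = 8
  t=7: active resources = [3], total = 3
  t=8: active resources = [4, 3], total = 7
  t=9: active resources = [4, 3], total = 7
  t=10: active resources = [4], total = 4
  t=11: active resources = [4], total = 4
  t=12: active resources = [4], total = 4
  t=13: active resources = [4], total = 4
Peak resource demand = 8

8


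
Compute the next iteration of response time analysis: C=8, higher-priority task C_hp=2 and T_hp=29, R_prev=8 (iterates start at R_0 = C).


R_next = C + ceil(R_prev / T_hp) * C_hp
ceil(8 / 29) = ceil(0.2759) = 1
Interference = 1 * 2 = 2
R_next = 8 + 2 = 10

10


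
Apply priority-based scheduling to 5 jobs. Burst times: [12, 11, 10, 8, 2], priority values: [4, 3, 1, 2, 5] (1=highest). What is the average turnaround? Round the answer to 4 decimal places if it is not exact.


Sort by priority (ascending = highest first):
Order: [(1, 10), (2, 8), (3, 11), (4, 12), (5, 2)]
Completion times:
  Priority 1, burst=10, C=10
  Priority 2, burst=8, C=18
  Priority 3, burst=11, C=29
  Priority 4, burst=12, C=41
  Priority 5, burst=2, C=43
Average turnaround = 141/5 = 28.2

28.2


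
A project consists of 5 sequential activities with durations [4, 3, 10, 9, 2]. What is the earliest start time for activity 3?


Activity 3 starts after activities 1 through 2 complete.
Predecessor durations: [4, 3]
ES = 4 + 3 = 7

7


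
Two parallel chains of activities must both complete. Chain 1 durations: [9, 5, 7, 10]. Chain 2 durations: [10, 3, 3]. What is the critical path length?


Path A total = 9 + 5 + 7 + 10 = 31
Path B total = 10 + 3 + 3 = 16
Critical path = longest path = max(31, 16) = 31

31


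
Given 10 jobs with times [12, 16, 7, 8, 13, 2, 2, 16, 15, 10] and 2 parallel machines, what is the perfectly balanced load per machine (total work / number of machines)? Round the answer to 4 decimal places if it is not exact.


Total processing time = 12 + 16 + 7 + 8 + 13 + 2 + 2 + 16 + 15 + 10 = 101
Number of machines = 2
Ideal balanced load = 101 / 2 = 50.5

50.5


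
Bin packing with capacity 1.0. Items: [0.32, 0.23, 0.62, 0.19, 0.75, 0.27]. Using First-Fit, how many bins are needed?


Place items sequentially using First-Fit:
  Item 0.32 -> new Bin 1
  Item 0.23 -> Bin 1 (now 0.55)
  Item 0.62 -> new Bin 2
  Item 0.19 -> Bin 1 (now 0.74)
  Item 0.75 -> new Bin 3
  Item 0.27 -> Bin 2 (now 0.89)
Total bins used = 3

3


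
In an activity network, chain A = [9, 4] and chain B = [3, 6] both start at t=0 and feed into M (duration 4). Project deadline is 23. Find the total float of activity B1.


Forward pass: ES(B1) = sum of predecessors on chain B = 0
EF = ES + duration = 0 + 3 = 3
Backward pass: LF(M) = deadline = 23; LS(M) = 23 - 4 = 19
LF(B1) = LS(M) - sum(successors on chain B) = 19 - 6 = 13
LS = LF - duration = 13 - 3 = 10
Total float = LS - ES = 10 - 0 = 10

10


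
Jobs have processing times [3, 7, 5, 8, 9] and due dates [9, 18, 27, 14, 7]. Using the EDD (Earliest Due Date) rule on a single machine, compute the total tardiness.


Sort by due date (EDD order): [(9, 7), (3, 9), (8, 14), (7, 18), (5, 27)]
Compute completion times and tardiness:
  Job 1: p=9, d=7, C=9, tardiness=max(0,9-7)=2
  Job 2: p=3, d=9, C=12, tardiness=max(0,12-9)=3
  Job 3: p=8, d=14, C=20, tardiness=max(0,20-14)=6
  Job 4: p=7, d=18, C=27, tardiness=max(0,27-18)=9
  Job 5: p=5, d=27, C=32, tardiness=max(0,32-27)=5
Total tardiness = 25

25


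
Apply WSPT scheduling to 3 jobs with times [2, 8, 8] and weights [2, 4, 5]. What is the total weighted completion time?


Compute p/w ratios and sort ascending (WSPT): [(2, 2), (8, 5), (8, 4)]
Compute weighted completion times:
  Job (p=2,w=2): C=2, w*C=2*2=4
  Job (p=8,w=5): C=10, w*C=5*10=50
  Job (p=8,w=4): C=18, w*C=4*18=72
Total weighted completion time = 126

126


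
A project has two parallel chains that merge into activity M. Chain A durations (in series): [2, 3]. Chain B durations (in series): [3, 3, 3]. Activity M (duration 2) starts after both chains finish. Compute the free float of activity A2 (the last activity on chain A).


ES(A2) = sum of predecessors on chain A = 2
EF(A2) = ES + duration = 2 + 3 = 5
Successor of A2 is M. ES(M) = max(sum(A), sum(B)) = max(5, 9) = 9
Free float = ES(successor) - EF(current) = 9 - 5 = 4

4


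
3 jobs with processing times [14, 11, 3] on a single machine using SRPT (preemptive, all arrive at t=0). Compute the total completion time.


Since all jobs arrive at t=0, SRPT equals SPT ordering.
SPT order: [3, 11, 14]
Completion times:
  Job 1: p=3, C=3
  Job 2: p=11, C=14
  Job 3: p=14, C=28
Total completion time = 3 + 14 + 28 = 45

45


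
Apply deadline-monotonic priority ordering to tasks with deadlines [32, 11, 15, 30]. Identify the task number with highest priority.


Sort tasks by relative deadline (ascending):
  Task 2: deadline = 11
  Task 3: deadline = 15
  Task 4: deadline = 30
  Task 1: deadline = 32
Priority order (highest first): [2, 3, 4, 1]
Highest priority task = 2

2


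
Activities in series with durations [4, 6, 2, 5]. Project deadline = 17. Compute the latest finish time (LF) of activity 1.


LF(activity 1) = deadline - sum of successor durations
Successors: activities 2 through 4 with durations [6, 2, 5]
Sum of successor durations = 13
LF = 17 - 13 = 4

4


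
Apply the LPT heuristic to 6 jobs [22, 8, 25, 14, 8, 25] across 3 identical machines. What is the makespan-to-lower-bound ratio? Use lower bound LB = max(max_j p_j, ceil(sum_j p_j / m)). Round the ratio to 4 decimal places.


LPT order: [25, 25, 22, 14, 8, 8]
Machine loads after assignment: [33, 33, 36]
LPT makespan = 36
Lower bound = max(max_job, ceil(total/3)) = max(25, 34) = 34
Ratio = 36 / 34 = 1.0588

1.0588


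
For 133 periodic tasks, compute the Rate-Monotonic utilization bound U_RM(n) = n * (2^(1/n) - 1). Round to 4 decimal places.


Compute 2^(1/133) = 1.0052252371
Subtract 1: 1.0052252371 - 1 = 0.0052252371
Multiply by n: 133 * 0.0052252371 = 0.6949565343
Round to 4 dp: 0.6950

0.6950


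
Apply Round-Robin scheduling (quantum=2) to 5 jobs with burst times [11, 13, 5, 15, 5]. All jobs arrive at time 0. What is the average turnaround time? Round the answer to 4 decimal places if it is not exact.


Time quantum = 2
Execution trace:
  J1 runs 2 units, time = 2
  J2 runs 2 units, time = 4
  J3 runs 2 units, time = 6
  J4 runs 2 units, time = 8
  J5 runs 2 units, time = 10
  J1 runs 2 units, time = 12
  J2 runs 2 units, time = 14
  J3 runs 2 units, time = 16
  J4 runs 2 units, time = 18
  J5 runs 2 units, time = 20
  J1 runs 2 units, time = 22
  J2 runs 2 units, time = 24
  J3 runs 1 units, time = 25
  J4 runs 2 units, time = 27
  J5 runs 1 units, time = 28
  J1 runs 2 units, time = 30
  J2 runs 2 units, time = 32
  J4 runs 2 units, time = 34
  J1 runs 2 units, time = 36
  J2 runs 2 units, time = 38
  J4 runs 2 units, time = 40
  J1 runs 1 units, time = 41
  J2 runs 2 units, time = 43
  J4 runs 2 units, time = 45
  J2 runs 1 units, time = 46
  J4 runs 2 units, time = 48
  J4 runs 1 units, time = 49
Finish times: [41, 46, 25, 49, 28]
Average turnaround = 189/5 = 37.8

37.8


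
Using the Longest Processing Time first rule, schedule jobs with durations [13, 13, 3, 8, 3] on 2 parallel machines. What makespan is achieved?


Sort jobs in decreasing order (LPT): [13, 13, 8, 3, 3]
Assign each job to the least loaded machine:
  Machine 1: jobs [13, 8], load = 21
  Machine 2: jobs [13, 3, 3], load = 19
Makespan = max load = 21

21


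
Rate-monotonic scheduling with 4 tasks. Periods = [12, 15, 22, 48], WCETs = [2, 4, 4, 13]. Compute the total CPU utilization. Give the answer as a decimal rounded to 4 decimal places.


Compute individual utilizations (exact fractions):
  Task 1: C/T = 2/12 = 1/6 (approx. 0.1667)
  Task 2: C/T = 4/15 (approx. 0.2667)
  Task 3: C/T = 4/22 = 2/11 (approx. 0.1818)
  Task 4: C/T = 13/48 (approx. 0.2708)
Total utilization U = 1/6 + 4/15 + 2/11 + 13/48 = 2339/2640
Rounded to 4 decimal places: U = 0.8860
RM (Liu & Layland) bound for 4 tasks = 0.756828; compare with U = 2339/2640 (approx. 0.885985)
bound < U <= 1, so the RM sufficient condition is not met (inconclusive; an exact test such as response-time analysis is needed).

0.8860


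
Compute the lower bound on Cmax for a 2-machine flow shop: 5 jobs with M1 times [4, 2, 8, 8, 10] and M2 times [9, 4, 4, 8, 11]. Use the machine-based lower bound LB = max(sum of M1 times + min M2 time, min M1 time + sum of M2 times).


LB1 = sum(M1 times) + min(M2 times) = 32 + 4 = 36
LB2 = min(M1 times) + sum(M2 times) = 2 + 36 = 38
Lower bound = max(LB1, LB2) = max(36, 38) = 38

38


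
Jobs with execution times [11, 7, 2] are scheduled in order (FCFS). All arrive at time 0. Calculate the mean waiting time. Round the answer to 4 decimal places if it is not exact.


FCFS order (as given): [11, 7, 2]
Waiting times:
  Job 1: wait = 0
  Job 2: wait = 11
  Job 3: wait = 18
Sum of waiting times = 29
Average waiting time = 29/3 = 9.6667

9.6667


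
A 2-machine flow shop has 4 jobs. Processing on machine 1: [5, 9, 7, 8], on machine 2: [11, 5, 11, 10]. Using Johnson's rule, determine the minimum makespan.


Apply Johnson's rule:
  Group 1 (a <= b): [(1, 5, 11), (3, 7, 11), (4, 8, 10)]
  Group 2 (a > b): [(2, 9, 5)]
Optimal job order: [1, 3, 4, 2]
Schedule:
  Job 1: M1 done at 5, M2 done at 16
  Job 3: M1 done at 12, M2 done at 27
  Job 4: M1 done at 20, M2 done at 37
  Job 2: M1 done at 29, M2 done at 42
Makespan = 42

42


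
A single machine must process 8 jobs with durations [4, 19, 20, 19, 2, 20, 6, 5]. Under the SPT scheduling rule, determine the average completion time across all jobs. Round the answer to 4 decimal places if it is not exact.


Sort jobs by processing time (SPT order): [2, 4, 5, 6, 19, 19, 20, 20]
Compute completion times sequentially:
  Job 1: processing = 2, completes at 2
  Job 2: processing = 4, completes at 6
  Job 3: processing = 5, completes at 11
  Job 4: processing = 6, completes at 17
  Job 5: processing = 19, completes at 36
  Job 6: processing = 19, completes at 55
  Job 7: processing = 20, completes at 75
  Job 8: processing = 20, completes at 95
Sum of completion times = 297
Average completion time = 297/8 = 37.125

37.125


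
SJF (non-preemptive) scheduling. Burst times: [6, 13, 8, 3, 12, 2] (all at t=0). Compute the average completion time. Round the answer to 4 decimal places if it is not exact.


SJF order (ascending): [2, 3, 6, 8, 12, 13]
Completion times:
  Job 1: burst=2, C=2
  Job 2: burst=3, C=5
  Job 3: burst=6, C=11
  Job 4: burst=8, C=19
  Job 5: burst=12, C=31
  Job 6: burst=13, C=44
Average completion = 112/6 = 18.6667

18.6667


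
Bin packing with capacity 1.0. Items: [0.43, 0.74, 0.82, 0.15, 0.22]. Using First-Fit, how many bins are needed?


Place items sequentially using First-Fit:
  Item 0.43 -> new Bin 1
  Item 0.74 -> new Bin 2
  Item 0.82 -> new Bin 3
  Item 0.15 -> Bin 1 (now 0.58)
  Item 0.22 -> Bin 1 (now 0.8)
Total bins used = 3

3


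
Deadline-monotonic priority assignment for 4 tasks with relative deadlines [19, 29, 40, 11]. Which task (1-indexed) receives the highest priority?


Sort tasks by relative deadline (ascending):
  Task 4: deadline = 11
  Task 1: deadline = 19
  Task 2: deadline = 29
  Task 3: deadline = 40
Priority order (highest first): [4, 1, 2, 3]
Highest priority task = 4

4


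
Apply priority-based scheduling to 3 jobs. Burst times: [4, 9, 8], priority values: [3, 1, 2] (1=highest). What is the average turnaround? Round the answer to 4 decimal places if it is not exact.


Sort by priority (ascending = highest first):
Order: [(1, 9), (2, 8), (3, 4)]
Completion times:
  Priority 1, burst=9, C=9
  Priority 2, burst=8, C=17
  Priority 3, burst=4, C=21
Average turnaround = 47/3 = 15.6667

15.6667


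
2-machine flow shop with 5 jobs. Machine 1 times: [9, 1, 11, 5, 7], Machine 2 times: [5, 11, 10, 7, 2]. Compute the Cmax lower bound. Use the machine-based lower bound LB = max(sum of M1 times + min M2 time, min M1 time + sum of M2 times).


LB1 = sum(M1 times) + min(M2 times) = 33 + 2 = 35
LB2 = min(M1 times) + sum(M2 times) = 1 + 35 = 36
Lower bound = max(LB1, LB2) = max(35, 36) = 36

36


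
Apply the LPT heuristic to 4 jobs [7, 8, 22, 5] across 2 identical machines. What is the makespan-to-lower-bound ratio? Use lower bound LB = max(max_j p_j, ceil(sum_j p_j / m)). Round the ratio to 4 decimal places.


LPT order: [22, 8, 7, 5]
Machine loads after assignment: [22, 20]
LPT makespan = 22
Lower bound = max(max_job, ceil(total/2)) = max(22, 21) = 22
Ratio = 22 / 22 = 1.0

1.0


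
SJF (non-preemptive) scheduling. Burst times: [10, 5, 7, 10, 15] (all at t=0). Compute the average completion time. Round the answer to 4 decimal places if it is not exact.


SJF order (ascending): [5, 7, 10, 10, 15]
Completion times:
  Job 1: burst=5, C=5
  Job 2: burst=7, C=12
  Job 3: burst=10, C=22
  Job 4: burst=10, C=32
  Job 5: burst=15, C=47
Average completion = 118/5 = 23.6

23.6


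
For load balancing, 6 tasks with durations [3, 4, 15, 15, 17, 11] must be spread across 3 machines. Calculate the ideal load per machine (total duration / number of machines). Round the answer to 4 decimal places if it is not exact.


Total processing time = 3 + 4 + 15 + 15 + 17 + 11 = 65
Number of machines = 3
Ideal balanced load = 65 / 3 = 21.6667

21.6667


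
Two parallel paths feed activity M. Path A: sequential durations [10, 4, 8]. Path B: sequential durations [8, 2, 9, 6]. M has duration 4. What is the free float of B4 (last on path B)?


ES(B4) = sum of predecessors on chain B = 19
EF(B4) = ES + duration = 19 + 6 = 25
Successor of B4 is M. ES(M) = max(sum(A), sum(B)) = max(22, 25) = 25
Free float = ES(successor) - EF(current) = 25 - 25 = 0

0


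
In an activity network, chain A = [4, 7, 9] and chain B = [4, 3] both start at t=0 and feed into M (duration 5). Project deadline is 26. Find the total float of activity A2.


Forward pass: ES(A2) = sum of predecessors on chain A = 4
EF = ES + duration = 4 + 7 = 11
Backward pass: LF(M) = deadline = 26; LS(M) = 26 - 5 = 21
LF(A2) = LS(M) - sum(successors on chain A) = 21 - 9 = 12
LS = LF - duration = 12 - 7 = 5
Total float = LS - ES = 5 - 4 = 1

1


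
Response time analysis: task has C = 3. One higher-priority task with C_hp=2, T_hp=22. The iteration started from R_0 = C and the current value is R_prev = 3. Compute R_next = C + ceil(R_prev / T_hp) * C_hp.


R_next = C + ceil(R_prev / T_hp) * C_hp
ceil(3 / 22) = ceil(0.1364) = 1
Interference = 1 * 2 = 2
R_next = 3 + 2 = 5

5


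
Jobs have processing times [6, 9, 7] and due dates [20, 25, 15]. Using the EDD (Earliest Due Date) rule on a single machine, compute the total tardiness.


Sort by due date (EDD order): [(7, 15), (6, 20), (9, 25)]
Compute completion times and tardiness:
  Job 1: p=7, d=15, C=7, tardiness=max(0,7-15)=0
  Job 2: p=6, d=20, C=13, tardiness=max(0,13-20)=0
  Job 3: p=9, d=25, C=22, tardiness=max(0,22-25)=0
Total tardiness = 0

0


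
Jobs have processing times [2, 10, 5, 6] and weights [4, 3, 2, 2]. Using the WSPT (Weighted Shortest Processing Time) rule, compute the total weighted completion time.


Compute p/w ratios and sort ascending (WSPT): [(2, 4), (5, 2), (6, 2), (10, 3)]
Compute weighted completion times:
  Job (p=2,w=4): C=2, w*C=4*2=8
  Job (p=5,w=2): C=7, w*C=2*7=14
  Job (p=6,w=2): C=13, w*C=2*13=26
  Job (p=10,w=3): C=23, w*C=3*23=69
Total weighted completion time = 117

117


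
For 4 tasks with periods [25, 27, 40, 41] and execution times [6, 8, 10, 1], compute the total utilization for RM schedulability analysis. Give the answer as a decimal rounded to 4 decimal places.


Compute individual utilizations (exact fractions):
  Task 1: C/T = 6/25 (approx. 0.24)
  Task 2: C/T = 8/27 (approx. 0.2963)
  Task 3: C/T = 10/40 = 1/4 (approx. 0.25)
  Task 4: C/T = 1/41 (approx. 0.0244)
Total utilization U = 6/25 + 8/27 + 1/4 + 1/41 = 89743/110700
Rounded to 4 decimal places: U = 0.8107
RM (Liu & Layland) bound for 4 tasks = 0.756828; compare with U = 89743/110700 (approx. 0.810687)
bound < U <= 1, so the RM sufficient condition is not met (inconclusive; an exact test such as response-time analysis is needed).

0.8107


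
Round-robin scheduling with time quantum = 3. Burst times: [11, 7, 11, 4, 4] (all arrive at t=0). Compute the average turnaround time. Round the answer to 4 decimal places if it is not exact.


Time quantum = 3
Execution trace:
  J1 runs 3 units, time = 3
  J2 runs 3 units, time = 6
  J3 runs 3 units, time = 9
  J4 runs 3 units, time = 12
  J5 runs 3 units, time = 15
  J1 runs 3 units, time = 18
  J2 runs 3 units, time = 21
  J3 runs 3 units, time = 24
  J4 runs 1 units, time = 25
  J5 runs 1 units, time = 26
  J1 runs 3 units, time = 29
  J2 runs 1 units, time = 30
  J3 runs 3 units, time = 33
  J1 runs 2 units, time = 35
  J3 runs 2 units, time = 37
Finish times: [35, 30, 37, 25, 26]
Average turnaround = 153/5 = 30.6

30.6


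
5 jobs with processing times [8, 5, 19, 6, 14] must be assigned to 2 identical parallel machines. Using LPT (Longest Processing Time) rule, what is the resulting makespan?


Sort jobs in decreasing order (LPT): [19, 14, 8, 6, 5]
Assign each job to the least loaded machine:
  Machine 1: jobs [19, 6], load = 25
  Machine 2: jobs [14, 8, 5], load = 27
Makespan = max load = 27

27


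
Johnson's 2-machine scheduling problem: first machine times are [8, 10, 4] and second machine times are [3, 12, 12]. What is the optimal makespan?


Apply Johnson's rule:
  Group 1 (a <= b): [(3, 4, 12), (2, 10, 12)]
  Group 2 (a > b): [(1, 8, 3)]
Optimal job order: [3, 2, 1]
Schedule:
  Job 3: M1 done at 4, M2 done at 16
  Job 2: M1 done at 14, M2 done at 28
  Job 1: M1 done at 22, M2 done at 31
Makespan = 31

31


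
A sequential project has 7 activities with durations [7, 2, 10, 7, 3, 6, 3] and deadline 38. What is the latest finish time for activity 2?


LF(activity 2) = deadline - sum of successor durations
Successors: activities 3 through 7 with durations [10, 7, 3, 6, 3]
Sum of successor durations = 29
LF = 38 - 29 = 9

9


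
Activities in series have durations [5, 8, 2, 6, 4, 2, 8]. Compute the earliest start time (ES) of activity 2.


Activity 2 starts after activities 1 through 1 complete.
Predecessor durations: [5]
ES = 5 = 5

5


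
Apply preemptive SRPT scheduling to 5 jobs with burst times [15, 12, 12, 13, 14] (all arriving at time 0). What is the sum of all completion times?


Since all jobs arrive at t=0, SRPT equals SPT ordering.
SPT order: [12, 12, 13, 14, 15]
Completion times:
  Job 1: p=12, C=12
  Job 2: p=12, C=24
  Job 3: p=13, C=37
  Job 4: p=14, C=51
  Job 5: p=15, C=66
Total completion time = 12 + 24 + 37 + 51 + 66 = 190

190


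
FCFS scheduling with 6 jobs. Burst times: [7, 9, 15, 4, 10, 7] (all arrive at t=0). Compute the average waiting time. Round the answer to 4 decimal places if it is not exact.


FCFS order (as given): [7, 9, 15, 4, 10, 7]
Waiting times:
  Job 1: wait = 0
  Job 2: wait = 7
  Job 3: wait = 16
  Job 4: wait = 31
  Job 5: wait = 35
  Job 6: wait = 45
Sum of waiting times = 134
Average waiting time = 134/6 = 22.3333

22.3333


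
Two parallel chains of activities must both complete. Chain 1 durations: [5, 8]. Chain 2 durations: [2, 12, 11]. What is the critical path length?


Path A total = 5 + 8 = 13
Path B total = 2 + 12 + 11 = 25
Critical path = longest path = max(13, 25) = 25

25


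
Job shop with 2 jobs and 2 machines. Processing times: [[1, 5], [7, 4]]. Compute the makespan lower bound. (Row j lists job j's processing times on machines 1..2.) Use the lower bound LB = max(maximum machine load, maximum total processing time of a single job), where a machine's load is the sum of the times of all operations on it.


Machine loads:
  Machine 1: 1 + 7 = 8
  Machine 2: 5 + 4 = 9
Max machine load = 9
Job totals:
  Job 1: 6
  Job 2: 11
Max job total = 11
Lower bound = max(9, 11) = 11

11


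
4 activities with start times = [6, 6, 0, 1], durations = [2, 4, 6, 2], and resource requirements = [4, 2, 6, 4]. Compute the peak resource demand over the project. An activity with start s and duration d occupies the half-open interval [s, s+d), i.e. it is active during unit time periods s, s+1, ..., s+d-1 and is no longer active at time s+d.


Each activity i is active on [start_i, start_i + duration_i).
Compute total resource usage per time slot:
  t=0: active resources = [6], total = 6
  t=1: active resources = [6, 4], total = 10
  t=2: active resources = [6, 4], total = 10
  t=3: active resources = [6], total = 6
  t=4: active resources = [6], total = 6
  t=5: active resources = [6], total = 6
  t=6: active resources = [4, 2], total = 6
  t=7: active resources = [4, 2], total = 6
  t=8: active resources = [2], total = 2
  t=9: active resources = [2], total = 2
Peak resource demand = 10

10


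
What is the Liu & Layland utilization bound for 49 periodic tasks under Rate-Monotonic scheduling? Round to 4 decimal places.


Compute 2^(1/49) = 1.0142463870
Subtract 1: 1.0142463870 - 1 = 0.0142463870
Multiply by n: 49 * 0.0142463870 = 0.6980729630
Round to 4 dp: 0.6981

0.6981
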